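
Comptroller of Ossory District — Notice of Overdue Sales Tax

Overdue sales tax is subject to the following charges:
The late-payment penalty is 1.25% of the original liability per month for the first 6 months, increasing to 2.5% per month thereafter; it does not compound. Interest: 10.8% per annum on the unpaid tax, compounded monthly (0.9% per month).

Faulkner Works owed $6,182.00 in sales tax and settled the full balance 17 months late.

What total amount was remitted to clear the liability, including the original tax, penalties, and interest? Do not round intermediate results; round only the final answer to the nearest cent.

$9,362.81

Penalty, months 1–6: 6 × 1.25% × $6,182.00 = $463.65
Penalty, months 7–17: 11 × 2.5% × $6,182.00 = $1,700.05
Interest: $6,182.00 × ((1 + 0.009)^17 − 1) = $6,182.00 × 0.1645277… = $1,017.1103…
Total = $6,182.00 + $2,163.7000 + $1,017.1103… = $9,362.81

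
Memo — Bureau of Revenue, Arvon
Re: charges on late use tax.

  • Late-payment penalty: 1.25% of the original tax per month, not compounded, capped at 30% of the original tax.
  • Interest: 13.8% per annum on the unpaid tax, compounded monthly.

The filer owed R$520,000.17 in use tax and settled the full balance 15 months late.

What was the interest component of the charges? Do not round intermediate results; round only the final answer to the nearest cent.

R$97,293.46

Interest (13.8%/yr ÷ 12 = 1.15%/month): R$520,000.17 × ((1 + 0.0115)^15 − 1) = R$97,293.4555…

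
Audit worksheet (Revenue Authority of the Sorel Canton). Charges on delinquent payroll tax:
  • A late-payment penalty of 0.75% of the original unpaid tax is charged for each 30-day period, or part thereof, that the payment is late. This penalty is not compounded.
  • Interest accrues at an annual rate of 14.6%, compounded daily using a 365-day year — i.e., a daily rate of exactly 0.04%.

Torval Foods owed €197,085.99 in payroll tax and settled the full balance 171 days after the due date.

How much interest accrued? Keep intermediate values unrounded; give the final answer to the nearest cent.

€13,949.53

Interest: €197,085.99 × ((1 + 0.0004)^171 − 1) = €197,085.99 × 0.07077890… = €13,949.5287…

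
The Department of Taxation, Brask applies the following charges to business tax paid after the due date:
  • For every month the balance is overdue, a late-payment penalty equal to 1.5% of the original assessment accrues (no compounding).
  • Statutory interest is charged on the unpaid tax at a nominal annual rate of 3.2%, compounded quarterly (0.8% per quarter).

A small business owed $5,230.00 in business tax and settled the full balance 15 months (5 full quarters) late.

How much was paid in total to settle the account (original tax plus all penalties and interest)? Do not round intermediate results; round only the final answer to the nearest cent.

$6,619.32

Late-payment penalty = 1.5% × $5,230.00 × 15 mo = $1,176.75
Interest: $5,230.00 × ((1 + 0.008)^5 − 1) = $5,230.00 × 0.0406451… = $212.5741…
Total = $5,230.00 + $1,176.7500 + $212.5741… = $6,619.32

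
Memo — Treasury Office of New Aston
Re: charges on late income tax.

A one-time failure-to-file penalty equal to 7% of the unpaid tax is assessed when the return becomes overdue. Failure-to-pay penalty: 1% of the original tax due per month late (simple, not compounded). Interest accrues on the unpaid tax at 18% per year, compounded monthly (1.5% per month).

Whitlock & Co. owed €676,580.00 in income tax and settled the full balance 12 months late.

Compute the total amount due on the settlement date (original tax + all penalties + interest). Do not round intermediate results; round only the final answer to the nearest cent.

€937,481.54

Failure-to-file penalty: 7% × €676,580.00 = €47,360.60
Failure-to-pay penalty: 12 × 1% × €676,580.00 = €81,189.60
Interest: €676,580.00 × ((1 + 0.015)^12 − 1) = €676,580.00 × 0.1956182… = €132,351.3424…
Total = €676,580.00 + €128,550.2000 + €132,351.3424… = €937,481.54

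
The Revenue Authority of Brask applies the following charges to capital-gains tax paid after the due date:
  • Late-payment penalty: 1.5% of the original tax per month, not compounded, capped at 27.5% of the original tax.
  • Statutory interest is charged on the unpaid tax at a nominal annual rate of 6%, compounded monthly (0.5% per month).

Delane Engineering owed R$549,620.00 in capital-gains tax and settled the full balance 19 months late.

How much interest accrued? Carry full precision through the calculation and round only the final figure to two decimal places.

Interest: R$549,620.00 × ((1 + 0.005)^19 − 1) = R$549,620.00 × 0.0993986… = R$54,631.4499…

R$54,631.45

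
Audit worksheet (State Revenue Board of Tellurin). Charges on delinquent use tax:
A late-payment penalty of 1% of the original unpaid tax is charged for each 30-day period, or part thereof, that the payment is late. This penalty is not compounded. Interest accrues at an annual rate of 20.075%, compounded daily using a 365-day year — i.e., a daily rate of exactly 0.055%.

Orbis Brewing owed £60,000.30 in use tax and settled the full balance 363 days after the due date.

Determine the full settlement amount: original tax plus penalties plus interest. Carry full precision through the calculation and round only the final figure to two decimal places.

Penalty periods: ⌈363/30⌉ = 13; penalty = 13 × 1% × £60,000.30 = £7,800.04…
Interest: £60,000.30 × ((1 + 0.00055)^363 − 1) = £60,000.30 × 0.22090833… = £13,254.5662…
Total = £60,000.30 + £7,800.0390 + £13,254.5662… = £81,054.91

£81,054.91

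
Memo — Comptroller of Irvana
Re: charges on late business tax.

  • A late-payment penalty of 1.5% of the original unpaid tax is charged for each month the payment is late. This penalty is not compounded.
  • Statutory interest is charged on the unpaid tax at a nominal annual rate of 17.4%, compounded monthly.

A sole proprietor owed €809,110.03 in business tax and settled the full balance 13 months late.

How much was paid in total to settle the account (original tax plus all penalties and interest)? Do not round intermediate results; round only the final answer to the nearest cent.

Late-payment penalty = 1.5% × €809,110.03 × 13 mo = €157,776.46…
Interest (17.4%/yr ÷ 12 = 1.45%/month): €809,110.03 × ((1 + 0.0145)^13 − 1) = €166,517.9629…
Total = €809,110.03 + €157,776.4559… + €166,517.9629… = €1,133,404.45

€1,133,404.45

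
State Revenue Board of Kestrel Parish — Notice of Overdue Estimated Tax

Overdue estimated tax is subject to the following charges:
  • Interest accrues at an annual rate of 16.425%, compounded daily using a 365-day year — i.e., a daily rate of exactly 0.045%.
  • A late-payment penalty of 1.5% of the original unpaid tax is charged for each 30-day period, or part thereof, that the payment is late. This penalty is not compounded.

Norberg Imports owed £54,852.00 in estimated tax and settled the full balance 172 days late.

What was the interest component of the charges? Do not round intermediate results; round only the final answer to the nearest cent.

Interest: £54,852.00 × ((1 + 0.00045)^172 − 1) = £54,852.00 × 0.08045537… = £4,413.1379…

£4,413.14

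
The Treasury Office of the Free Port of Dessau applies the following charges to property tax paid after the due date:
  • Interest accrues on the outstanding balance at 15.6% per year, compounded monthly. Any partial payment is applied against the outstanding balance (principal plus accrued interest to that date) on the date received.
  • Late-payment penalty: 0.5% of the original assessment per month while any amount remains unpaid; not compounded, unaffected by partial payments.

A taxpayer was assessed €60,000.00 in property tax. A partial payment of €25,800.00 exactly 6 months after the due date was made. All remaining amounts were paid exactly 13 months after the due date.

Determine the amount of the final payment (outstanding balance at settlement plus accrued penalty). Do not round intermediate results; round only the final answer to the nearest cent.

€46,628.50

Monthly rate = 15.6% ÷ 12 = 1.3%
Balance at month 6: €60,000.0000 × (1 + 0.013)^6 = €64,834.7622…
After €25,800.00 payment: €64,834.7622… − €25,800.00 = €39,034.7622…
Balance at month 13: €39,034.7622… × (1 + 0.013)^7 = €42,728.5009…
Penalty: 13 × 0.5% × €60,000.00 = €3,900.00
Final settlement = outstanding balance + penalty = €42,728.5009… + €3,900.00 = €46,628.50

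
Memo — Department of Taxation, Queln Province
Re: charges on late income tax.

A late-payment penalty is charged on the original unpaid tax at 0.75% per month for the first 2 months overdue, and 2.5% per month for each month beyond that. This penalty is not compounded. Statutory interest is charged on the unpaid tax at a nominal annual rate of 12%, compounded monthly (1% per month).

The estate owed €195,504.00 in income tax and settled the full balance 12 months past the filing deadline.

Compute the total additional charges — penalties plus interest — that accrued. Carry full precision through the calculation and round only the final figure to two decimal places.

€76,603.36

Penalty, months 1–2: 2 × 0.75% × €195,504.00 = €2,932.56
Penalty, months 3–12: 10 × 2.5% × €195,504.00 = €48,876.00
Interest: €195,504.00 × ((1 + 0.01)^12 − 1) = €195,504.00 × 0.1268250… = €24,794.8007…
Penalties + interest = €51,808.5600 + €24,794.8007… = €76,603.36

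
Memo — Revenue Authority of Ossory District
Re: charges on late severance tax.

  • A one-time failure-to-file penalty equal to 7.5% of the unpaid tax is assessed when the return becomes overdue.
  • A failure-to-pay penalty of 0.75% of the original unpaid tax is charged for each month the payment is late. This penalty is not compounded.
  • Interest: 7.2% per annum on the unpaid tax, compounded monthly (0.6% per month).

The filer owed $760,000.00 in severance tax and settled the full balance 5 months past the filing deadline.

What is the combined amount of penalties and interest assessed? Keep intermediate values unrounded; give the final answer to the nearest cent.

Failure-to-file penalty: 7.5% × $760,000.00 = $57,000.00
Failure-to-pay penalty: 5 × 0.75% × $760,000.00 = $28,500.00
Interest: $760,000.00 × ((1 + 0.006)^5 − 1) = $760,000.00 × 0.0303622… = $23,075.2465…
Penalties + interest = $85,500.0000 + $23,075.2465… = $108,575.25

$108,575.25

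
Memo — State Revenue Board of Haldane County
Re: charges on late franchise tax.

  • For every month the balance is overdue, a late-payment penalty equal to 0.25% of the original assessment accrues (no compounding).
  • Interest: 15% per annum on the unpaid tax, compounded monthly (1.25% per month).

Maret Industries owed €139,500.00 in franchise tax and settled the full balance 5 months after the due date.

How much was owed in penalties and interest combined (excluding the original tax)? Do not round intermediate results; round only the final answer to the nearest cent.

€10,683.21

Late-payment penalty = 0.25% × €139,500.00 × 5 mo = €1,743.75
Interest: €139,500.00 × ((1 + 0.0125)^5 − 1) = €139,500.00 × 0.0640822… = €8,939.4604…
Penalties + interest = €1,743.7500 + €8,939.4604… = €10,683.21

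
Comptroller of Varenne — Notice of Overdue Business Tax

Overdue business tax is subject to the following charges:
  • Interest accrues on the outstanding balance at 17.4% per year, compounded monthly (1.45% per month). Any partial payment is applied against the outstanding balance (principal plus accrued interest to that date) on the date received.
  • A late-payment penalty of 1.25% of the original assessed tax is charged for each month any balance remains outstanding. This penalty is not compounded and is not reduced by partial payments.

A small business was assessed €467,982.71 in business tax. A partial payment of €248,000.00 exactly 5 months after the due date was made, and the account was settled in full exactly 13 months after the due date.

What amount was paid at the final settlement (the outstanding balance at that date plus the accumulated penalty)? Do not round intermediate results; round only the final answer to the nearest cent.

Balance at month 5: €467,982.7100 × (1 + 0.0145)^5 = €502,909.7609…
After €248,000.00 payment: €502,909.7609… − €248,000.00 = €254,909.7609…
Balance at month 13: €254,909.7609… × (1 + 0.0145)^8 = €286,024.2639…
Penalty: 13 × 1.25% × €467,982.71 = €76,047.19…
Final settlement = outstanding balance + penalty = €286,024.2639… + €76,047.19… = €362,071.45

€362,071.45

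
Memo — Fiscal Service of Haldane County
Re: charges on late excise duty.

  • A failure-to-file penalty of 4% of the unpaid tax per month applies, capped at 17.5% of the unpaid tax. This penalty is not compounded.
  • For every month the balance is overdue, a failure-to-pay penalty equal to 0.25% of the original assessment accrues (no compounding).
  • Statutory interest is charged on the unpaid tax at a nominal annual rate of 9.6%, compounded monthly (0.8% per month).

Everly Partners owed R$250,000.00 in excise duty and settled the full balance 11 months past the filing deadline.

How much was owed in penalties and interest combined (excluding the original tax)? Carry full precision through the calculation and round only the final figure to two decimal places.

R$73,526.46

Failure-to-file: 11 × 4% × R$250,000.00 = R$110,000.00, capped at 17.5% × R$250,000.00 = R$43,750.00
Failure-to-pay penalty = 0.25% × R$250,000.00 × 11 mo = R$6,875.00
Interest: R$250,000.00 × ((1 + 0.008)^11 − 1) = R$250,000.00 × 0.0916058… = R$22,901.4617…
Penalties + interest = R$50,625.0000 + R$22,901.4617… = R$73,526.46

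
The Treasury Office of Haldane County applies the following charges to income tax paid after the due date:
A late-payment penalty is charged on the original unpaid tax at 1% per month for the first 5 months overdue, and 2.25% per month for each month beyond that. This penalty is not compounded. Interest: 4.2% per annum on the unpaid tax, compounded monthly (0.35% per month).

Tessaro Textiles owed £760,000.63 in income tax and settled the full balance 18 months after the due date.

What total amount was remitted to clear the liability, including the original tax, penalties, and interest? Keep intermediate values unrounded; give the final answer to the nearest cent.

£1,069,632.26

Penalty, months 1–5: 5 × 1% × £760,000.63 = £38,000.03…
Penalty, months 6–18: 13 × 2.25% × £760,000.63 = £222,300.18…
Interest: £760,000.63 × ((1 + 0.0035)^18 − 1) = £760,000.63 × 0.0649097… = £49,331.4127…
Total = £760,000.63 + £260,300.2158… + £49,331.4127… = £1,069,632.26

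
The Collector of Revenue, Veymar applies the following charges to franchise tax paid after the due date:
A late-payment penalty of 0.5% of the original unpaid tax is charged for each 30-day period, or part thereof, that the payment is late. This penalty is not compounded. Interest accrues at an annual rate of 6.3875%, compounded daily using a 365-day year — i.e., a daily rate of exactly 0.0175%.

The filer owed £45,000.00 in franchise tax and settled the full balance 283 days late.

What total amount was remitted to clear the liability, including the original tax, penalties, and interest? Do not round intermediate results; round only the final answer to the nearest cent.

£49,534.53

Penalty periods: ⌈283/30⌉ = 10; penalty = 10 × 0.5% × £45,000.00 = £2,250.00
Interest: £45,000.00 × ((1 + 0.000175)^283 − 1) = £45,000.00 × 0.05076731… = £2,284.5289…
Total = £45,000.00 + £2,250.0000 + £2,284.5289… = £49,534.53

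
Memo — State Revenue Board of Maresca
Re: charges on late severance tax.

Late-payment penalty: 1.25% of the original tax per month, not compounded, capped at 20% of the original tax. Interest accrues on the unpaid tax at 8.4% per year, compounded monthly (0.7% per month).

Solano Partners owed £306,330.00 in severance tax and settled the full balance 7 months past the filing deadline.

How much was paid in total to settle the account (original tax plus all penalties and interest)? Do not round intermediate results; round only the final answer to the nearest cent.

£348,462.96

Penalty: 7 × 1.25% × £306,330.00 = £26,803.88… (below the 20% cap of £61,266.00)
Interest: £306,330.00 × ((1 + 0.007)^7 − 1) = £306,330.00 × 0.0500411… = £15,329.0869…
Total = £306,330.00 + £26,803.8750 + £15,329.0869… = £348,462.96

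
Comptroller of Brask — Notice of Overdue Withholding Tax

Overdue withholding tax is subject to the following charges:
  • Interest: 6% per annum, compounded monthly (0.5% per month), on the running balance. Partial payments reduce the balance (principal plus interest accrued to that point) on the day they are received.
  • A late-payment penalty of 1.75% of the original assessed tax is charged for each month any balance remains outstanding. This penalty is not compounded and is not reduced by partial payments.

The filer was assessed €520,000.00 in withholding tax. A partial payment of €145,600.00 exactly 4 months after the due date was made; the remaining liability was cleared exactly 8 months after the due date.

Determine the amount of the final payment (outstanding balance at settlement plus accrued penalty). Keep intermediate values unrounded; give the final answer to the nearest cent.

€465,433.75

Balance at month 4: €520,000.0000 × (1 + 0.005)^4 = €530,478.2603…
After €145,600.00 payment: €530,478.2603… − €145,600.00 = €384,878.2603…
Balance at month 8: €384,878.2603… × (1 + 0.005)^4 = €392,633.7500…
Penalty: 8 × 1.75% × €520,000.00 = €72,800.00
Final settlement = outstanding balance + penalty = €392,633.7500… + €72,800.00 = €465,433.75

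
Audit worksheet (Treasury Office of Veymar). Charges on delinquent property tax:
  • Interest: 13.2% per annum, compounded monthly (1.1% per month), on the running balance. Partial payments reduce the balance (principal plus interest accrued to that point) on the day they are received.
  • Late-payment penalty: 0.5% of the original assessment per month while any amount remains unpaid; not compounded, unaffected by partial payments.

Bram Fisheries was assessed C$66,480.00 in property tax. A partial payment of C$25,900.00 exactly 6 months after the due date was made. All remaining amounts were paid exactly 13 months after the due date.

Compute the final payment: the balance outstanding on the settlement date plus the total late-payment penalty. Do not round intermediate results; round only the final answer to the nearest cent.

C$52,999.96

Balance at month 6: C$66,480.0000 × (1 + 0.011)^6 = C$70,990.1256…
After C$25,900.00 payment: C$70,990.1256… − C$25,900.00 = C$45,090.1256…
Balance at month 13: C$45,090.1256… × (1 + 0.011)^7 = C$48,678.7630…
Penalty: 13 × 0.5% × C$66,480.00 = C$4,321.20
Final settlement = outstanding balance + penalty = C$48,678.7630… + C$4,321.20 = C$52,999.96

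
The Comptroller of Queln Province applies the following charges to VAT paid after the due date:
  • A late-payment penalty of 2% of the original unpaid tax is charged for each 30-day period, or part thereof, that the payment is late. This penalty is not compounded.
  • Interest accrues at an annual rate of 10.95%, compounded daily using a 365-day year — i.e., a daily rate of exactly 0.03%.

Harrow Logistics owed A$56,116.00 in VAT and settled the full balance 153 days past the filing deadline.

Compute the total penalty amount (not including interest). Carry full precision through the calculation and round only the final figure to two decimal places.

Penalty periods: ⌈153/30⌉ = 6; penalty = 6 × 2% × A$56,116.00 = A$6,733.92

A$6,733.92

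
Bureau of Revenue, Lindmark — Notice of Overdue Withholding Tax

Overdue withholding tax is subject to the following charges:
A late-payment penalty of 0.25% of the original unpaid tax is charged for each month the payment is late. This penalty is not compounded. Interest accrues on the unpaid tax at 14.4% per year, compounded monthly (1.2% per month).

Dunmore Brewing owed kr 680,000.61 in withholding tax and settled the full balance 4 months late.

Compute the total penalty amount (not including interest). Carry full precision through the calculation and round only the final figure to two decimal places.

Late-payment penalty = 0.25% × kr 680,000.61 × 4 mo = kr 6,800.01…

kr 6,800.01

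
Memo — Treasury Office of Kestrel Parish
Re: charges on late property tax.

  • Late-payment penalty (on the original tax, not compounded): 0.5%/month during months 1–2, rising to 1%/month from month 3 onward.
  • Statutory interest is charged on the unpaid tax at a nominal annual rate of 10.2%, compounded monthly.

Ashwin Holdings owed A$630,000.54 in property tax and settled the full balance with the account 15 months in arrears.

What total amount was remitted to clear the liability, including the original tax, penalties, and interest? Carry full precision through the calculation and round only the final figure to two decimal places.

Penalty, months 1–2: 2 × 0.5% × A$630,000.54 = A$6,300.01…
Penalty, months 3–15: 13 × 1% × A$630,000.54 = A$81,900.07…
Interest (10.2%/yr ÷ 12 = 0.85%/month): A$630,000.54 × ((1 + 0.0085)^15 − 1) = A$85,285.0237…
Total = A$630,000.54 + A$88,200.0756 + A$85,285.0237… = A$803,485.64

A$803,485.64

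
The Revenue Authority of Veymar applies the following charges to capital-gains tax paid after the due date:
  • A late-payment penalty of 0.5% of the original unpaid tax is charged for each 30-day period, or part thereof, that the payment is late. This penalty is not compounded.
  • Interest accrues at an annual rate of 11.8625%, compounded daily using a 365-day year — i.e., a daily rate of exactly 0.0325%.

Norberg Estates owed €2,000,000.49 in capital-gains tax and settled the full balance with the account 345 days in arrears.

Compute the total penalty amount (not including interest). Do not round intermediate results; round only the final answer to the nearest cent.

€120,000.03

Penalty periods: ⌈345/30⌉ = 12; penalty = 12 × 0.5% × €2,000,000.49 = €120,000.03…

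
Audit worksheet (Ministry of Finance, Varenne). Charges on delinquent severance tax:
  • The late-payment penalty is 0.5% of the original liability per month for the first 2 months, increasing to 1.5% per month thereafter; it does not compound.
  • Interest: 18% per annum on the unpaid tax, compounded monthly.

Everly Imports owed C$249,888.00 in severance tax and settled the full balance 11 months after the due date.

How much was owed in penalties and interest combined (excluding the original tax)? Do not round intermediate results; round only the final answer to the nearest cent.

Penalty, months 1–2: 2 × 0.5% × C$249,888.00 = C$2,498.88
Penalty, months 3–11: 9 × 1.5% × C$249,888.00 = C$33,734.88
Interest (18%/yr ÷ 12 = 1.5%/month): C$249,888.00 × ((1 + 0.015)^11 − 1) = C$44,467.3041…
Penalties + interest = C$36,233.7600 + C$44,467.3041… = C$80,701.06

C$80,701.06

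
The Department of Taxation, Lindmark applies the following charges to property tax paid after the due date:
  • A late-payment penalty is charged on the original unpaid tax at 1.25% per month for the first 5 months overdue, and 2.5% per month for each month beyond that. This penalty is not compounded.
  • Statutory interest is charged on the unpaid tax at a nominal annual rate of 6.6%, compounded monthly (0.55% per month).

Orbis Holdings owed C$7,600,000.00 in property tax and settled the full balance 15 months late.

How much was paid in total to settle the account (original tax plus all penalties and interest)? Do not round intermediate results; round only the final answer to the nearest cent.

Penalty, months 1–5: 5 × 1.25% × C$7,600,000.00 = C$475,000.00
Penalty, months 6–15: 10 × 2.5% × C$7,600,000.00 = C$1,900,000.00
Interest: C$7,600,000.00 × ((1 + 0.0055)^15 − 1) = C$7,600,000.00 × 0.0857532… = C$651,724.4335…
Total = C$7,600,000.00 + C$2,375,000.0000 + C$651,724.4335… = C$10,626,724.43

C$10,626,724.43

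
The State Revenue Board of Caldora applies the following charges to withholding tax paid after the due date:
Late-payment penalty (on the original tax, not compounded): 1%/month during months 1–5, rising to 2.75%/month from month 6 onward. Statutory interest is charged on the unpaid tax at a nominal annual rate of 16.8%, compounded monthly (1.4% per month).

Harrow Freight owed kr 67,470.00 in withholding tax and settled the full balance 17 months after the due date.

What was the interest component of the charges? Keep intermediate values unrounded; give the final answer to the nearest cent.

kr 17,988.63

Interest: kr 67,470.00 × ((1 + 0.014)^17 − 1) = kr 67,470.00 × 0.2666168… = kr 17,988.6337…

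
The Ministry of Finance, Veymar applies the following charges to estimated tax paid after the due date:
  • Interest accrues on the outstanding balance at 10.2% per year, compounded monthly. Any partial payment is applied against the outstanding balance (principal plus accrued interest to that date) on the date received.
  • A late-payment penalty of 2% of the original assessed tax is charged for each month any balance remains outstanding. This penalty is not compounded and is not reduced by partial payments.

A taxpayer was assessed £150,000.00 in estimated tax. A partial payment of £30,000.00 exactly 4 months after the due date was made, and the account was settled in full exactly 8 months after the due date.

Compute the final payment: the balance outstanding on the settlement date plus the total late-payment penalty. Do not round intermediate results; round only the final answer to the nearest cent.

£153,475.58

Monthly rate = 10.2% ÷ 12 = 0.85%
Balance at month 4: £150,000.0000 × (1 + 0.0085)^4 = £155,165.3943…
After £30,000.00 payment: £155,165.3943… − £30,000.00 = £125,165.3943…
Balance at month 8: £125,165.3943… × (1 + 0.0085)^4 = £129,475.5850…
Penalty: 8 × 2% × £150,000.00 = £24,000.00
Final settlement = outstanding balance + penalty = £129,475.5850… + £24,000.00 = £153,475.58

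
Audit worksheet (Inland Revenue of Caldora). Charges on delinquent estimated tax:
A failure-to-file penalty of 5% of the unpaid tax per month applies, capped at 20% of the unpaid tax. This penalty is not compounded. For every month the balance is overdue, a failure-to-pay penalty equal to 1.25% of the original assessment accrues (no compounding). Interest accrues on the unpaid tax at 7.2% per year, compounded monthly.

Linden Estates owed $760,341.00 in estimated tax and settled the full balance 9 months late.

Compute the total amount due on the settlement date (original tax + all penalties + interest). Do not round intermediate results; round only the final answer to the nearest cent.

Failure-to-file: 9 × 5% × $760,341.00 = $342,153.45, capped at 20% × $760,341.00 = $152,068.20
Failure-to-pay penalty: 9 × 1.25% × $760,341.00 = $85,538.36…
Interest (7.2%/yr ÷ 12 = 0.6%/month): $760,341.00 × ((1 + 0.006)^9 − 1) = $42,057.7365…
Total = $760,341.00 + $237,606.5625 + $42,057.7365… = $1,040,005.30

$1,040,005.30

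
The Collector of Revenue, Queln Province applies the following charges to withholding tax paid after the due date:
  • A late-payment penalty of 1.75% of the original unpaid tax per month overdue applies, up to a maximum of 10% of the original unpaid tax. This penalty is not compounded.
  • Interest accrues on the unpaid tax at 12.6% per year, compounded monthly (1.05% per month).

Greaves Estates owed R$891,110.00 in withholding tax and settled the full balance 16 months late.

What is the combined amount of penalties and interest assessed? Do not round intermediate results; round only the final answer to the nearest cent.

R$251,204.76

Penalty (uncapped): 16 × 1.75% × R$891,110.00 = R$249,510.80; cap = 10% × R$891,110.00 = R$89,111.00 → penalty = R$89,111.00
Interest: R$891,110.00 × ((1 + 0.0105)^16 − 1) = R$891,110.00 × 0.1819010… = R$162,093.7650…
Penalties + interest = R$89,111.0000 + R$162,093.7650… = R$251,204.76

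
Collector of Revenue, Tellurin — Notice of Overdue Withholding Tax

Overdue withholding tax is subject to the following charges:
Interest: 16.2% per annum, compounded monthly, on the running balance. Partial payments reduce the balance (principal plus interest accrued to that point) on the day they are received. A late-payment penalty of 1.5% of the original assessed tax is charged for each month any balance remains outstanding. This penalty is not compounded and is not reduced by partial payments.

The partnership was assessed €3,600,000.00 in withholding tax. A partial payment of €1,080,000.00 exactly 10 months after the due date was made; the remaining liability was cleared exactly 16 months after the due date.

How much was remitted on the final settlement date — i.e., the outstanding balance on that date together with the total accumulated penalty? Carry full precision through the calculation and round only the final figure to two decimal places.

Monthly rate = 16.2% ÷ 12 = 1.35%
Balance at month 10: €3,600,000.0000 × (1 + 0.0135)^10 = €4,116,612.9040…
After €1,080,000.00 payment: €4,116,612.9040… − €1,080,000.00 = €3,036,612.9040…
Balance at month 16: €3,036,612.9040… × (1 + 0.0135)^6 = €3,291,030.8350…
Penalty: 16 × 1.5% × €3,600,000.00 = €864,000.00
Final settlement = outstanding balance + penalty = €3,291,030.8350… + €864,000.00 = €4,155,030.83

€4,155,030.83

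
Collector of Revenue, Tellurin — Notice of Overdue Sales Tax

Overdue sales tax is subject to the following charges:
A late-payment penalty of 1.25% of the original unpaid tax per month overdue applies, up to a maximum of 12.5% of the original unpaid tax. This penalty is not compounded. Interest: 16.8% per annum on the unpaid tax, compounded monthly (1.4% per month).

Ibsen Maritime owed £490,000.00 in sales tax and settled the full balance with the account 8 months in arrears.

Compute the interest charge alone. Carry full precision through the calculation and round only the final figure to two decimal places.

£57,645.75

Interest: £490,000.00 × ((1 + 0.014)^8 − 1) = £490,000.00 × 0.1176444… = £57,645.7479…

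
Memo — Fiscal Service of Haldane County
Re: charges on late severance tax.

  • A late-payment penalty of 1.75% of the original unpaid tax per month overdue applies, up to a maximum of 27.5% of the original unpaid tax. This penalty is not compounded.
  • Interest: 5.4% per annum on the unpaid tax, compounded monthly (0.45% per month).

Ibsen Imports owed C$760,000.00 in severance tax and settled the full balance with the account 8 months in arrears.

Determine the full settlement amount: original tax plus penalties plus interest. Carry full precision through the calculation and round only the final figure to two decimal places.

C$894,194.82

Penalty: 8 × 1.75% × C$760,000.00 = C$106,400.00 (below the 27.5% cap of C$209,000.00)
Interest: C$760,000.00 × ((1 + 0.0045)^8 − 1) = C$760,000.00 × 0.0365721… = C$27,794.8202…
Total = C$760,000.00 + C$106,400.0000 + C$27,794.8202… = C$894,194.82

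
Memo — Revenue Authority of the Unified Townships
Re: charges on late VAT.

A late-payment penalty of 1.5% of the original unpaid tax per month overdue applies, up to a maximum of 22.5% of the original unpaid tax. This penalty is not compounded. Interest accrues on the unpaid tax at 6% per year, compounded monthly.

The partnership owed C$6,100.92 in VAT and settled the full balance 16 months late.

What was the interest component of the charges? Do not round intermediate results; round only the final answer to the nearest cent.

C$506.81

Interest (6%/yr ÷ 12 = 0.5%/month): C$6,100.92 × ((1 + 0.005)^16 − 1) = C$506.8104…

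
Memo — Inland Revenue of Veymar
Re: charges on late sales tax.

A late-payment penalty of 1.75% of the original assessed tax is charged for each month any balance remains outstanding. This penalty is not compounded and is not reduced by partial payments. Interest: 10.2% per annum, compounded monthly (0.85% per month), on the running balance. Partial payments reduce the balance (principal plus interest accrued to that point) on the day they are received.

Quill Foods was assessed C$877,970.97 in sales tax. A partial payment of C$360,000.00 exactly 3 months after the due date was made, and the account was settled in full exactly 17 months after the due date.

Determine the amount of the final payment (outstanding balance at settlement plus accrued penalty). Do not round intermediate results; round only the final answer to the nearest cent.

Balance at month 3: C$877,970.9700 × (1 + 0.0085)^3 = C$900,550.0691…
After C$360,000.00 payment: C$900,550.0691… − C$360,000.00 = C$540,550.0691…
Balance at month 17: C$540,550.0691… × (1 + 0.0085)^14 = C$608,553.2175…
Penalty: 17 × 1.75% × C$877,970.97 = C$261,196.36…
Final settlement = outstanding balance + penalty = C$608,553.2175… + C$261,196.36… = C$869,749.58

C$869,749.58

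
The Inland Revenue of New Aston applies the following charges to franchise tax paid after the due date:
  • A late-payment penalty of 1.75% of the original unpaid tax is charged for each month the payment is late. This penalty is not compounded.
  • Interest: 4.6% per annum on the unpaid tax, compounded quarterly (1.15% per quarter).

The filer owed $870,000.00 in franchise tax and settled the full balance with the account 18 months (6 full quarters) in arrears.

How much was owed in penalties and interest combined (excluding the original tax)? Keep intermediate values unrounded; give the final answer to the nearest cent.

$335,832.56

Late-payment penalty: 18 × 1.75% × $870,000.00 = $274,050.00
Interest: $870,000.00 × ((1 + 0.0115)^6 − 1) = $870,000.00 × 0.0710144… = $61,782.5550…
Penalties + interest = $274,050.0000 + $61,782.5550… = $335,832.56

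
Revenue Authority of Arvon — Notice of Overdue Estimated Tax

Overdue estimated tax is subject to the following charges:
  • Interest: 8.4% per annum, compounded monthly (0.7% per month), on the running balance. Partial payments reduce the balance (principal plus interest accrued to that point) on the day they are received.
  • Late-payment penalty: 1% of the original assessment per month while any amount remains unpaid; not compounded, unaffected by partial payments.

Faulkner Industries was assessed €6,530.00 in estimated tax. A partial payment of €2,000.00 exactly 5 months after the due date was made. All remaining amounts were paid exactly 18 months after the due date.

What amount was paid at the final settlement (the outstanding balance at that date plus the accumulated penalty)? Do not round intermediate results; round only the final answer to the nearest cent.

Balance at month 5: €6,530.0000 × (1 + 0.007)^5 = €6,761.7722…
After €2,000.00 payment: €6,761.7722… − €2,000.00 = €4,761.7722…
Balance at month 18: €4,761.7722… × (1 + 0.007)^13 = €5,213.7683…
Penalty: 18 × 1% × €6,530.00 = €1,175.40
Final settlement = outstanding balance + penalty = €5,213.7683… + €1,175.40 = €6,389.17

€6,389.17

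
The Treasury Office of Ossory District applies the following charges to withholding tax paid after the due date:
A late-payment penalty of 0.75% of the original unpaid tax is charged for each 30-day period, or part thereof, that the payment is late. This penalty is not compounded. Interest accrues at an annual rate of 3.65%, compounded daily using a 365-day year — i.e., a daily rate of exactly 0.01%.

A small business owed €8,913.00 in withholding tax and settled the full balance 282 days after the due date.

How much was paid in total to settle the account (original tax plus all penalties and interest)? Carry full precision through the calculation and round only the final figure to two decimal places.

€9,836.39

Penalty periods: ⌈282/30⌉ = 10; penalty = 10 × 0.75% × €8,913.00 = €668.48…
Interest: €8,913.00 × ((1 + 0.0001)^282 − 1) = €8,913.00 × 0.02859993… = €254.9112…
Total = €8,913.00 + €668.4750 + €254.9112… = €9,836.39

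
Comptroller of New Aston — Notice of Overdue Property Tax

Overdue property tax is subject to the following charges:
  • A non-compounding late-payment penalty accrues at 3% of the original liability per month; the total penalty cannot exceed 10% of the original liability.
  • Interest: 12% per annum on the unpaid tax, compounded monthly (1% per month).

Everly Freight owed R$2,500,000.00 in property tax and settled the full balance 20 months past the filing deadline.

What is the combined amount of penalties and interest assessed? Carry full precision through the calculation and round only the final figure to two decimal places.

R$800,475.10

Penalty (uncapped): 20 × 3% × R$2,500,000.00 = R$1,500,000.00; cap = 10% × R$2,500,000.00 = R$250,000.00 → penalty = R$250,000.00
Interest: R$2,500,000.00 × ((1 + 0.01)^20 − 1) = R$2,500,000.00 × 0.2201900… = R$550,475.0999…
Penalties + interest = R$250,000.0000 + R$550,475.0999… = R$800,475.10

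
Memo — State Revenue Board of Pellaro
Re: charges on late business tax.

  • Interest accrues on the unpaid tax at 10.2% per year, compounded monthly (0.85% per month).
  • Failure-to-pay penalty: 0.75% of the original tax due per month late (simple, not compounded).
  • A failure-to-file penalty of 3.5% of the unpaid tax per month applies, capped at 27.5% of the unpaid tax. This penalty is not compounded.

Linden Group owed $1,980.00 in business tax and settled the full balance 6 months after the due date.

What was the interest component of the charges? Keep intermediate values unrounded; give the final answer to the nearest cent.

Interest: $1,980.00 × ((1 + 0.0085)^6 − 1) = $1,980.00 × 0.0520961… = $103.1503…

$103.15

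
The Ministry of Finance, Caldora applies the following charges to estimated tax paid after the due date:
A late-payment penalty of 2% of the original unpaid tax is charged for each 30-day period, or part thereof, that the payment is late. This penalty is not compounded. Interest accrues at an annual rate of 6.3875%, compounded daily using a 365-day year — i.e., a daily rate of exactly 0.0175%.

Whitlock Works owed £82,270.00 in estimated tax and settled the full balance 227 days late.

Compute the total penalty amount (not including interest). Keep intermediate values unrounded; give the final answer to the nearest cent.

Penalty periods: ⌈227/30⌉ = 8; penalty = 8 × 2% × £82,270.00 = £13,163.20

£13,163.20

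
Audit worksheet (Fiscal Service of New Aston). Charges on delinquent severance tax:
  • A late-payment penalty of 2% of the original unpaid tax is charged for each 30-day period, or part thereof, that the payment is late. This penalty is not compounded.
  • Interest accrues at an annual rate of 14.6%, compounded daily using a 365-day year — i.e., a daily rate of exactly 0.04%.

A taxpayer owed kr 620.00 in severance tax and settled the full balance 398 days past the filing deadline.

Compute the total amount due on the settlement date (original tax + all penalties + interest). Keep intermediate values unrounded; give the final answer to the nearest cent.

Penalty periods: ⌈398/30⌉ = 14; penalty = 14 × 2% × kr 620.00 = kr 173.60
Interest: kr 620.00 × ((1 + 0.0004)^398 − 1) = kr 620.00 × 0.17253511… = kr 106.9718…
Total = kr 620.00 + kr 173.6000 + kr 106.9718… = kr 900.57

kr 900.57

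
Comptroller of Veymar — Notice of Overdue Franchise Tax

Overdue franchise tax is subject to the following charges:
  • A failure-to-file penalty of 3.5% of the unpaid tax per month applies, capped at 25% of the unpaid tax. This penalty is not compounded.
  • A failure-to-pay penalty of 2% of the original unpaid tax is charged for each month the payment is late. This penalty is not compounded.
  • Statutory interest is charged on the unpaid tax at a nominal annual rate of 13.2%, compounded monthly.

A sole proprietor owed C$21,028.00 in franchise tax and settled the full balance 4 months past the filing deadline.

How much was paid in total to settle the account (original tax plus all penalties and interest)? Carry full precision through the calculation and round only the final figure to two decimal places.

C$26,594.77

Failure-to-file: 4 × 3.5% × C$21,028.00 = C$2,943.92 (under the 25% cap)
Failure-to-pay penalty: 4 × 2% × C$21,028.00 = C$1,682.24
Interest (13.2%/yr ÷ 12 = 1.1%/month): C$21,028.00 × ((1 + 0.011)^4 − 1) = C$940.6106…
Total = C$21,028.00 + C$4,626.1600 + C$940.6106… = C$26,594.77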